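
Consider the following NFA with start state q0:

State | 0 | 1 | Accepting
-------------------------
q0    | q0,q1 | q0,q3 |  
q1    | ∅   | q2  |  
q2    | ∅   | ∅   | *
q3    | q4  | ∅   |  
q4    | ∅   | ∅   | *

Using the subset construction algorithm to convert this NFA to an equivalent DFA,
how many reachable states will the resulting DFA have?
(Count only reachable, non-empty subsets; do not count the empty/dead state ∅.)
Start subset: {q0}
{q0}: on 0 → {q0, q1}, on 1 → {q0, q3}
{q0, q1}: on 0 → {q0, q1}, on 1 → {q0, q2, q3}
{q0, q3}: on 0 → {q0, q1, q4}, on 1 → {q0, q3}
{q0, q2, q3}: on 0 → {q0, q1, q4}, on 1 → {q0, q3}
{q0, q1, q4}: on 0 → {q0, q1}, on 1 → {q0, q2, q3}
Reachable non-empty subsets: {q0}, {q0, q1}, {q0, q3}, {q0, q2, q3}, {q0, q1, q4} — 5 in total.

Final answer: 5 states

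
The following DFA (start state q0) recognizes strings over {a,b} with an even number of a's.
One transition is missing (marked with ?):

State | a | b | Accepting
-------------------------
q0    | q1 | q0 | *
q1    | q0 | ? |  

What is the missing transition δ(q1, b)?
q1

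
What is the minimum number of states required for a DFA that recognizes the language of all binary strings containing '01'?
Language: binary strings containing '01'
Lower bound (Myhill–Nerode): the prefixes ε, 0, 01 are pairwise distinguishable:
  ε vs 01: suffix ε distinguishes them (ε is rejected, 01 is accepted)
  0 vs 01: suffix ε distinguishes them (0 is rejected, 01 is accepted)
  ε vs 0: suffix 1 distinguishes them (ε·1 = 1 is rejected, 0·1 = 01 is accepted)
So any DFA needs at least 3 states.
Upper bound: a DFA with 3 states exists (one state per class above: 'no progress', 'last symbol 0', and 'seen 01' (accepting sink)).
Minimum states: 3

Final answer: 3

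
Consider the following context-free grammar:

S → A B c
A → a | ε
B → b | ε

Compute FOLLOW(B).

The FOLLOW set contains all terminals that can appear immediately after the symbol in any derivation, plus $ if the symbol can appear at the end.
B occurs in S → A B c, immediately followed by the terminal c. So FOLLOW(B) = {c}.

Final answer: {c}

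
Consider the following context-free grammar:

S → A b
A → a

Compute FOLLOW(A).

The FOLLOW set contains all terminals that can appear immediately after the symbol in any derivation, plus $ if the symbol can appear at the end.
A occurs only in S → A b, where it is immediately followed by the terminal b. So FOLLOW(A) = {b}.

Final answer: {b}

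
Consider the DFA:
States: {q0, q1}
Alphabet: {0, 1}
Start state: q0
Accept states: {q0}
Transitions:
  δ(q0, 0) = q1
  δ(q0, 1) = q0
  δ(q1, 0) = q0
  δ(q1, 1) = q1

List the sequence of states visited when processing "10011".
Starting at q0
Read '1': q0 -> q0
Read '0': q0 -> q1
Read '0': q1 -> q0
Read '1': q0 -> q0
Read '1': q0 -> q0

Final answer: q0 -> q0 -> q1 -> q0 -> q0 -> q0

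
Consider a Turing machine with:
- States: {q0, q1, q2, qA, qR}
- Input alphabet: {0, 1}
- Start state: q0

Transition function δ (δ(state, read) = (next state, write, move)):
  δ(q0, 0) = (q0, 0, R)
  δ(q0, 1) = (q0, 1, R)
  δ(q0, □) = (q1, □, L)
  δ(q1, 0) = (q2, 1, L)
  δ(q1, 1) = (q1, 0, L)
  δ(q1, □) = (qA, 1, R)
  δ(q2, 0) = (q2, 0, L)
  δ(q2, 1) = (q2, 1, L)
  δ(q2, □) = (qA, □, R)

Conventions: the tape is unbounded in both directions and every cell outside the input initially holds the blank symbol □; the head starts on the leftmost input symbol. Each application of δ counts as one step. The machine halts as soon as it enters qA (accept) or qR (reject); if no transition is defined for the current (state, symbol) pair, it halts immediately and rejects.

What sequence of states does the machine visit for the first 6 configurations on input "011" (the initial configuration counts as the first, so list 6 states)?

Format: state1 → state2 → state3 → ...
Step 0: [q0]011 (head at position 0)
Step 1: δ(q0, 0) = (q0, 0, R)  ⊢  0[q0]11 (head at position 1)
Step 2: δ(q0, 1) = (q0, 1, R)  ⊢  01[q0]1 (head at position 2)
Step 3: δ(q0, 1) = (q0, 1, R)  ⊢  011[q0]□ (head at position 3)
Step 4: δ(q0, □) = (q1, □, L)  ⊢  01[q1]1□ (head at position 2)
Step 5: δ(q1, 1) = (q1, 0, L)  ⊢  0[q1]10□ (head at position 1)
Reading off the states of these 6 configurations: q0 → q0 → q0 → q0 → q1 → q1

Final answer: q0 → q0 → q0 → q0 → q1 → q1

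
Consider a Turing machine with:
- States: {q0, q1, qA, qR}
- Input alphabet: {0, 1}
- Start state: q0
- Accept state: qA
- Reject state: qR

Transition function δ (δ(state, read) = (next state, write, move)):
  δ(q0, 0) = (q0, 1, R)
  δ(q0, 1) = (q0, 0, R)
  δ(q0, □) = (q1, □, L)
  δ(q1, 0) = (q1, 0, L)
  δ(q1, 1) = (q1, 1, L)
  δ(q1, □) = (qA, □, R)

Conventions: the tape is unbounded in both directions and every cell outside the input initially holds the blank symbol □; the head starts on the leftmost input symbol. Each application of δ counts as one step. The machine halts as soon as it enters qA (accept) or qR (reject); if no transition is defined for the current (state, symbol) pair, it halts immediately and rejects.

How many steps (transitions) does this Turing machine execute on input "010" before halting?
Step 0: [q0]010 (head at position 0)
Step 1: δ(q0, 0) = (q0, 1, R)  ⊢  1[q0]10 (head at position 1)
Step 2: δ(q0, 1) = (q0, 0, R)  ⊢  10[q0]0 (head at position 2)
Step 3: δ(q0, 0) = (q0, 1, R)  ⊢  101[q0]□ (head at position 3)
Step 4: δ(q0, □) = (q1, □, L)  ⊢  10[q1]1□ (head at position 2)
Step 5: δ(q1, 1) = (q1, 1, L)  ⊢  1[q1]01□ (head at position 1)
Step 6: δ(q1, 0) = (q1, 0, L)  ⊢  [q1]101□ (head at position 0)
Step 7: δ(q1, 1) = (q1, 1, L)  ⊢  [q1]□101□ (head at position -1)
Step 8: δ(q1, □) = (qA, □, R)  ⊢  □[qA]101□ (head at position 0)
The machine is in qA, so it halts and accepts.
Number of transitions executed: 8.

Final answer: 8 steps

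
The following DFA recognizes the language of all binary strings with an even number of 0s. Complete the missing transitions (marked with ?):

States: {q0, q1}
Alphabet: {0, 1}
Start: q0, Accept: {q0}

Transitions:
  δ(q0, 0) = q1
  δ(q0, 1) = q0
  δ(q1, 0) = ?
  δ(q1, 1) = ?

What each state remembers (consistent with the given transitions and accept states):
  q0: an even number of 0s has been read so far
  q1: an odd number of 0s has been read so far
Filling in the missing entries:
  δ(q1, 0): in q1 (an odd number of 0s has been read so far), after reading 0 we have: an even number of 0s has been read so far → q0
  δ(q1, 1): in q1 (an odd number of 0s has been read so far), after reading 1 we have: an odd number of 0s has been read so far → q1

Final answer: δ(q1, 0) = q0; δ(q1, 1) = q1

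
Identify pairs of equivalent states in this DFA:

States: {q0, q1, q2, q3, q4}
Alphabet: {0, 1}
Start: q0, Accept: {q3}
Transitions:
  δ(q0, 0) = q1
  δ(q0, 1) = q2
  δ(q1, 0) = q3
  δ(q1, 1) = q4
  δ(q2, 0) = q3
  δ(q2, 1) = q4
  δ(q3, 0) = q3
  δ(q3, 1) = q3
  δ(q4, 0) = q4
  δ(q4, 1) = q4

Using the table-filling algorithm:
Round 0 – mark pairs where exactly one state is accepting: (q0,q3), (q1,q3), (q2,q3), (q3,q4)
Round 1 – newly marked: (q0,q1) [on 0: q1 vs q3, already marked]; (q0,q2) [on 0: q1 vs q3, already marked]; (q1,q4) [on 0: q3 vs q4, already marked]; (q2,q4) [on 0: q3 vs q4, already marked]
Round 2 – newly marked: (q0,q4) [on 0: q1 vs q4, already marked]
No further pairs can be marked.
(q1, q2) unmarked: δ(q1,0)=q3, δ(q2,0)=q3; δ(q1,1)=q4, δ(q2,1)=q4 → equivalent
Equivalent pairs: (q1, q2)

Final answer: Equivalent pairs: (q1, q2)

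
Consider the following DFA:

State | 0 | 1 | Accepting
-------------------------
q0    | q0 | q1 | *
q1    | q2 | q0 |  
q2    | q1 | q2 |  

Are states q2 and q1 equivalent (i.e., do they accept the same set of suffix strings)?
Try the suffix "1".
From q2: q2 → q2 — not accepting.
From q1: q1 → q0 — accepting.
The two states disagree on this suffix, so they are not equivalent.

Final answer: No. Distinguishing string: "1" - accepted from q1 but not from q2.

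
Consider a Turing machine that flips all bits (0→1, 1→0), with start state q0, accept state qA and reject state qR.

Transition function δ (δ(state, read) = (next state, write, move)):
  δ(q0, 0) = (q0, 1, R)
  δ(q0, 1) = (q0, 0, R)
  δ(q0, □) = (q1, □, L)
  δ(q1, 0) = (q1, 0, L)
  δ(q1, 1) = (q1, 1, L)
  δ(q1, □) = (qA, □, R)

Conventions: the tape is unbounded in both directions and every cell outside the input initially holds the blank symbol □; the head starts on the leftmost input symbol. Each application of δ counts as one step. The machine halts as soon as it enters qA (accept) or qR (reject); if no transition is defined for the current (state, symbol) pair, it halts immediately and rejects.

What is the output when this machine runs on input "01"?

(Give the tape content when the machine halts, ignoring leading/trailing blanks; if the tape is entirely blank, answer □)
Step 0: [q0]01 (head at position 0)
Step 1: δ(q0, 0) = (q0, 1, R)  ⊢  1[q0]1 (head at position 1)
Step 2: δ(q0, 1) = (q0, 0, R)  ⊢  10[q0]□ (head at position 2)
Step 3: δ(q0, □) = (q1, □, L)  ⊢  1[q1]0□ (head at position 1)
Step 4: δ(q1, 0) = (q1, 0, L)  ⊢  [q1]10□ (head at position 0)
Step 5: δ(q1, 1) = (q1, 1, L)  ⊢  [q1]□10□ (head at position -1)
Step 6: δ(q1, □) = (qA, □, R)  ⊢  □[qA]10□ (head at position 0)
The machine is in qA, so it halts and accepts.
Tape content when halted (ignoring surrounding blanks): 10

Final answer: Output: 10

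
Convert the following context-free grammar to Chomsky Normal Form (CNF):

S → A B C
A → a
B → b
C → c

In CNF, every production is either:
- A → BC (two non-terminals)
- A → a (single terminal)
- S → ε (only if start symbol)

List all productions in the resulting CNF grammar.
The grammar has no ε-productions or unit productions to eliminate.
A → a is already in CNF (single terminal) – keep it.
B → b is already in CNF (single terminal) – keep it.
C → c is already in CNF (single terminal) – keep it.
S → A B C has 3 symbols on the right: break it into binary productions S → A X0, X0 → B C.
Resulting CNF grammar (5 productions): A → a; B → b; C → c; S → A X0; X0 → B C

Final answer: A → a; B → b; C → c; S → A X0; X0 → B C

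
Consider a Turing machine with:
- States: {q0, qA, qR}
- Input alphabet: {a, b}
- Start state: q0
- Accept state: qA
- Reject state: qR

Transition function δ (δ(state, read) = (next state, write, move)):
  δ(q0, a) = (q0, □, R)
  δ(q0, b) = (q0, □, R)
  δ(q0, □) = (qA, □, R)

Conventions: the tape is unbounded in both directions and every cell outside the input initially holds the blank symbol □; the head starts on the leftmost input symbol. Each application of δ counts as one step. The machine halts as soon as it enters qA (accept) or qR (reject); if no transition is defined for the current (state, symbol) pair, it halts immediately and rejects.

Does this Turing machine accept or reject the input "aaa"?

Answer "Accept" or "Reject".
Step 0: [q0]aaa (head at position 0)
Step 1: δ(q0, a) = (q0, □, R)  ⊢  □[q0]aa (head at position 1)
Step 2: δ(q0, a) = (q0, □, R)  ⊢  □□[q0]a (head at position 2)
Step 3: δ(q0, a) = (q0, □, R)  ⊢  □□□[q0]□ (head at position 3)
Step 4: δ(q0, □) = (qA, □, R)  ⊢  □□□□[qA]□ (head at position 4)
The machine is in qA, so it halts and accepts.

Final answer: Accept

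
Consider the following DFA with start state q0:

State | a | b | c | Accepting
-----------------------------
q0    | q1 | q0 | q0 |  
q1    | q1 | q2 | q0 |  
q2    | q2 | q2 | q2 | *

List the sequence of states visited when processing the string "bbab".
q0 → q0 → q0 → q1 → q2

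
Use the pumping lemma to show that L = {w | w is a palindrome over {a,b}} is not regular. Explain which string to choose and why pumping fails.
Language: L = {w | w is a palindrome over {a,b}} (strings that read the same forwards and backwards)
Step 1: Assume for contradiction that L is regular, with pumping length p.
Step 2: Choose s = a^p b a^p. Then s ∈ L (it reads the same forwards and backwards) and |s| ≥ p.
Step 3: Consider any decomposition s = xyz with |xy| ≤ p and |y| > 0. Since |xy| ≤ p and the first p symbols of s are all a's, y = a^k for some k with 1 ≤ k ≤ p.
Step 4: Pumping up (i = 2): xy²z = a^(p+k) b a^p. Its reverse is a^p b a^(p+k) ≠ a^(p+k) b a^p (the single b is no longer in the middle), so xy²z is not a palindrome and xy²z ∉ L.
This contradicts the pumping lemma, so L is not regular.

Final answer: Choose s = a^p b a^p. Since |xy| ≤ p, y = a^k with k ≥ 1. Then xy²z = a^(p+k) b a^p is not a palindrome, so ∉ L.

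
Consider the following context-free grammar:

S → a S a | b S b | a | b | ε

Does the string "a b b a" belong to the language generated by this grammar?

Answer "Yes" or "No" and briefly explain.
A derivation exists: S ⇒ a S a ⇒ a b S b a ⇒ a b b a (using S → a S a, S → b S b, then S → ε).

Final answer: Yes - a valid derivation exists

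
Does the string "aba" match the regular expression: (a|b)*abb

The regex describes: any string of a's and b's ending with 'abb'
No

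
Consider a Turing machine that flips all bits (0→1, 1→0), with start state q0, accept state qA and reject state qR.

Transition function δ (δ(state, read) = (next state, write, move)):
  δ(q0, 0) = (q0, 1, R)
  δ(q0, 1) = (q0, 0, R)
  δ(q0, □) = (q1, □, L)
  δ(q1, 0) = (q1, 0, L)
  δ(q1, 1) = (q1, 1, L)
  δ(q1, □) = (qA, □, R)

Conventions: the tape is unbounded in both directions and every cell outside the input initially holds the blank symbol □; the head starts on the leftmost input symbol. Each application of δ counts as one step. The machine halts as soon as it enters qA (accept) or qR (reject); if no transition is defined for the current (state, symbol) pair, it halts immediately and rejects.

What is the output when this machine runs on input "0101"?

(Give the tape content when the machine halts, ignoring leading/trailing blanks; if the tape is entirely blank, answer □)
Step 0: [q0]0101 (head at position 0)
Step 1: δ(q0, 0) = (q0, 1, R)  ⊢  1[q0]101 (head at position 1)
Step 2: δ(q0, 1) = (q0, 0, R)  ⊢  10[q0]01 (head at position 2)
Step 3: δ(q0, 0) = (q0, 1, R)  ⊢  101[q0]1 (head at position 3)
Step 4: δ(q0, 1) = (q0, 0, R)  ⊢  1010[q0]□ (head at position 4)
Step 5: δ(q0, □) = (q1, □, L)  ⊢  101[q1]0□ (head at position 3)
Step 6: δ(q1, 0) = (q1, 0, L)  ⊢  10[q1]10□ (head at position 2)
Step 7: δ(q1, 1) = (q1, 1, L)  ⊢  1[q1]010□ (head at position 1)
Step 8: δ(q1, 0) = (q1, 0, L)  ⊢  [q1]1010□ (head at position 0)
Step 9: δ(q1, 1) = (q1, 1, L)  ⊢  [q1]□1010□ (head at position -1)
Step 10: δ(q1, □) = (qA, □, R)  ⊢  □[qA]1010□ (head at position 0)
The machine is in qA, so it halts and accepts.
Tape content when halted (ignoring surrounding blanks): 1010

Final answer: Output: 1010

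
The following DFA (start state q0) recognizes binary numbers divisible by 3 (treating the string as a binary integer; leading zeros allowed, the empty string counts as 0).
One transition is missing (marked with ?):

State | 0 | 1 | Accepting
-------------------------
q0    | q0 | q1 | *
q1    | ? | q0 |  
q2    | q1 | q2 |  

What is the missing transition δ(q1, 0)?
q2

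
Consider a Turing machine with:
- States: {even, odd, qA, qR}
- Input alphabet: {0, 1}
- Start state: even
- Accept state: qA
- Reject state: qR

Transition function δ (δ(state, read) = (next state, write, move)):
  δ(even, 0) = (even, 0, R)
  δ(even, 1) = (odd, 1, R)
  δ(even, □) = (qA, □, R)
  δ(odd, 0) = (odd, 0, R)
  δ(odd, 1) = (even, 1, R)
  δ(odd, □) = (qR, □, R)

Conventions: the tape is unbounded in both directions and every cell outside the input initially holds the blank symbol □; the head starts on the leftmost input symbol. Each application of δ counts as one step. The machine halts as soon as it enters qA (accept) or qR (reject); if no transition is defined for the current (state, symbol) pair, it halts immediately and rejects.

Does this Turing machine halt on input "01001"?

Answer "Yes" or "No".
Step 0: [even]01001 (head at position 0)
Step 1: δ(even, 0) = (even, 0, R)  ⊢  0[even]1001 (head at position 1)
Step 2: δ(even, 1) = (odd, 1, R)  ⊢  01[odd]001 (head at position 2)
Step 3: δ(odd, 0) = (odd, 0, R)  ⊢  010[odd]01 (head at position 3)
Step 4: δ(odd, 0) = (odd, 0, R)  ⊢  0100[odd]1 (head at position 4)
Step 5: δ(odd, 1) = (even, 1, R)  ⊢  01001[even]□ (head at position 5)
Step 6: δ(even, □) = (qA, □, R)  ⊢  01001□[qA]□ (head at position 6)
The machine is in qA, so it halts and accepts.
It halts after 6 steps.

Final answer: Yes - halts after 6 steps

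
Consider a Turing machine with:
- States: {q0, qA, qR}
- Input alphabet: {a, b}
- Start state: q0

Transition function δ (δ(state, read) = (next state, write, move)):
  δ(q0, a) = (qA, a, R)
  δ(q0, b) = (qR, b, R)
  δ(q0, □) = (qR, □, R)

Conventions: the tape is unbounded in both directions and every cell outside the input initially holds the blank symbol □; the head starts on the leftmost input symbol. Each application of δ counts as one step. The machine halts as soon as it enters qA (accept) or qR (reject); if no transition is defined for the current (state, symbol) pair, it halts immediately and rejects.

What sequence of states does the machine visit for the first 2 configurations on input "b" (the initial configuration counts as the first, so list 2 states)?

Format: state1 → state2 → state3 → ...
Step 0: [q0]b (head at position 0)
Step 1: δ(q0, b) = (qR, b, R)  ⊢  b[qR]□ (head at position 1)
Reading off the states of these 2 configurations: q0 → qR

Final answer: q0 → qR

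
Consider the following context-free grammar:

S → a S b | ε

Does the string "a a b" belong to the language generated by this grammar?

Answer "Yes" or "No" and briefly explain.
Every derivation applies S → a S b some number n of times and then S → ε, producing a^n b^n with equally many a's and b's. The string a a b has two a's but only one b, so it cannot be derived.

Final answer: No - no valid derivation exists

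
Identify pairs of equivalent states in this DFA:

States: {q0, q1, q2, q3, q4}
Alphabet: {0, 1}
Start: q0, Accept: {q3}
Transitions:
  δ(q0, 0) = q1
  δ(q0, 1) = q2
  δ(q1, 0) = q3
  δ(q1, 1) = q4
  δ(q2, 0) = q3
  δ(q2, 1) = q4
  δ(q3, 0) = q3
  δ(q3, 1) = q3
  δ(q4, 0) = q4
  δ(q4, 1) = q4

Using the table-filling algorithm:
Round 0 – mark pairs where exactly one state is accepting: (q0,q3), (q1,q3), (q2,q3), (q3,q4)
Round 1 – newly marked: (q0,q1) [on 0: q1 vs q3, already marked]; (q0,q2) [on 0: q1 vs q3, already marked]; (q1,q4) [on 0: q3 vs q4, already marked]; (q2,q4) [on 0: q3 vs q4, already marked]
Round 2 – newly marked: (q0,q4) [on 0: q1 vs q4, already marked]
No further pairs can be marked.
(q1, q2) unmarked: δ(q1,0)=q3, δ(q2,0)=q3; δ(q1,1)=q4, δ(q2,1)=q4 → equivalent
Equivalent pairs: (q1, q2)

Final answer: Equivalent pairs: (q1, q2)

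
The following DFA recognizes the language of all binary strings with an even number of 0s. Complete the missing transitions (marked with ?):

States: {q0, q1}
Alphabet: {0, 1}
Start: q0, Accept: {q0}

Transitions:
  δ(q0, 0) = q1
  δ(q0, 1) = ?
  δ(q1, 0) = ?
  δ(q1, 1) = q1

What each state remembers (consistent with the given transitions and accept states):
  q0: an even number of 0s has been read so far
  q1: an odd number of 0s has been read so far
Filling in the missing entries:
  δ(q0, 1): in q0 (an even number of 0s has been read so far), after reading 1 we have: an even number of 0s has been read so far → q0
  δ(q1, 0): in q1 (an odd number of 0s has been read so far), after reading 0 we have: an even number of 0s has been read so far → q0

Final answer: δ(q0, 1) = q0; δ(q1, 0) = q0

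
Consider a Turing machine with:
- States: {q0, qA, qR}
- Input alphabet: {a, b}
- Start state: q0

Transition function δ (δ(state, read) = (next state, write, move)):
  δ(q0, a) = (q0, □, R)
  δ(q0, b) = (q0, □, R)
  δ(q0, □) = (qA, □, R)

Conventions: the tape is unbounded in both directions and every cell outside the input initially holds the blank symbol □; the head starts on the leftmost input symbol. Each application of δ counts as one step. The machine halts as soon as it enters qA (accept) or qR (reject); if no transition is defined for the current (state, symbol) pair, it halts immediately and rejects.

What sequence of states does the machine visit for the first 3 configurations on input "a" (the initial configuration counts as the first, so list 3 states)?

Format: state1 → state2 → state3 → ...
Step 0: [q0]a (head at position 0)
Step 1: δ(q0, a) = (q0, □, R)  ⊢  □[q0]□ (head at position 1)
Step 2: δ(q0, □) = (qA, □, R)  ⊢  □□[qA]□ (head at position 2)
Reading off the states of these 3 configurations: q0 → q0 → qA

Final answer: q0 → q0 → qA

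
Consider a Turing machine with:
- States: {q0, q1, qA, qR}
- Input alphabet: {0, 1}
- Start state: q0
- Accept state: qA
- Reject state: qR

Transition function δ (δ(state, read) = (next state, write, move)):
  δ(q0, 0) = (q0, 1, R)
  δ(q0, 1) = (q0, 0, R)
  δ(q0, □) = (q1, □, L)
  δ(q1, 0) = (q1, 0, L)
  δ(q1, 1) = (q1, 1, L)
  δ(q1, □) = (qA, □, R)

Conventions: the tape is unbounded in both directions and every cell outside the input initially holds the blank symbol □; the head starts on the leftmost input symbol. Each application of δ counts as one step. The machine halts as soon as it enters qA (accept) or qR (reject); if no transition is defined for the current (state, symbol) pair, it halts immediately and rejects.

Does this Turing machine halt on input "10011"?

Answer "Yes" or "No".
Step 0: [q0]10011 (head at position 0)
Step 1: δ(q0, 1) = (q0, 0, R)  ⊢  0[q0]0011 (head at position 1)
Step 2: δ(q0, 0) = (q0, 1, R)  ⊢  01[q0]011 (head at position 2)
Step 3: δ(q0, 0) = (q0, 1, R)  ⊢  011[q0]11 (head at position 3)
Step 4: δ(q0, 1) = (q0, 0, R)  ⊢  0110[q0]1 (head at position 4)
Step 5: δ(q0, 1) = (q0, 0, R)  ⊢  01100[q0]□ (head at position 5)
Step 6: δ(q0, □) = (q1, □, L)  ⊢  0110[q1]0□ (head at position 4)
Step 7: δ(q1, 0) = (q1, 0, L)  ⊢  011[q1]00□ (head at position 3)
Step 8: δ(q1, 0) = (q1, 0, L)  ⊢  01[q1]100□ (head at position 2)
Step 9: δ(q1, 1) = (q1, 1, L)  ⊢  0[q1]1100□ (head at position 1)
Step 10: δ(q1, 1) = (q1, 1, L)  ⊢  [q1]01100□ (head at position 0)
Step 11: δ(q1, 0) = (q1, 0, L)  ⊢  [q1]□01100□ (head at position -1)
Step 12: δ(q1, □) = (qA, □, R)  ⊢  □[qA]01100□ (head at position 0)
The machine is in qA, so it halts and accepts.
It halts after 12 steps.

Final answer: Yes - halts after 12 steps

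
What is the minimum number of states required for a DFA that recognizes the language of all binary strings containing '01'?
Language: binary strings containing '01'
Lower bound (Myhill–Nerode): the prefixes ε, 0, 01 are pairwise distinguishable:
  ε vs 01: suffix ε distinguishes them (ε is rejected, 01 is accepted)
  0 vs 01: suffix ε distinguishes them (0 is rejected, 01 is accepted)
  ε vs 0: suffix 1 distinguishes them (ε·1 = 1 is rejected, 0·1 = 01 is accepted)
So any DFA needs at least 3 states.
Upper bound: a DFA with 3 states exists (one state per class above: 'no progress', 'last symbol 0', and 'seen 01' (accepting sink)).
Minimum states: 3

Final answer: 3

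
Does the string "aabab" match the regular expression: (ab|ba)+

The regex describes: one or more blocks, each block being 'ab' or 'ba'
No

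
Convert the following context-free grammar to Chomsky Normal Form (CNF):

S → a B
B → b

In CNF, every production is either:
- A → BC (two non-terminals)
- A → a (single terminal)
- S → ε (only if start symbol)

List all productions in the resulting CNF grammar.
The grammar has no ε-productions or unit productions to eliminate.
S → a B has terminal a in a right-hand side of length ≥ 2: introduce T_a → a and use T_a in place of a.
B → b is already in CNF (single terminal) – keep it.
S → a B becomes S → T_a B.
Resulting CNF grammar (3 productions): T_a → a; B → b; S → T_a B

Final answer: T_a → a; B → b; S → T_a B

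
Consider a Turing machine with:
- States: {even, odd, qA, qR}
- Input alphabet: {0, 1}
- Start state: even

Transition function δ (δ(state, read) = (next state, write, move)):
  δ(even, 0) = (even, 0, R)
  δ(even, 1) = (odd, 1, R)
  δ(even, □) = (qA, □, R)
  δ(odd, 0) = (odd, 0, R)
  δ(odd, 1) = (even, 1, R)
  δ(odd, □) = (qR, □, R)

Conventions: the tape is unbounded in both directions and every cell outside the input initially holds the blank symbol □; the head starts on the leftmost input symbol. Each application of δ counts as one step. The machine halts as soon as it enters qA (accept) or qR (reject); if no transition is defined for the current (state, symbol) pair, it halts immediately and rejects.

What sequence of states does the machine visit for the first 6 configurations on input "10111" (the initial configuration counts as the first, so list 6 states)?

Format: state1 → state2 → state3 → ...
Step 0: [even]10111 (head at position 0)
Step 1: δ(even, 1) = (odd, 1, R)  ⊢  1[odd]0111 (head at position 1)
Step 2: δ(odd, 0) = (odd, 0, R)  ⊢  10[odd]111 (head at position 2)
Step 3: δ(odd, 1) = (even, 1, R)  ⊢  101[even]11 (head at position 3)
Step 4: δ(even, 1) = (odd, 1, R)  ⊢  1011[odd]1 (head at position 4)
Step 5: δ(odd, 1) = (even, 1, R)  ⊢  10111[even]□ (head at position 5)
Reading off the states of these 6 configurations: even → odd → odd → even → odd → even

Final answer: even → odd → odd → even → odd → even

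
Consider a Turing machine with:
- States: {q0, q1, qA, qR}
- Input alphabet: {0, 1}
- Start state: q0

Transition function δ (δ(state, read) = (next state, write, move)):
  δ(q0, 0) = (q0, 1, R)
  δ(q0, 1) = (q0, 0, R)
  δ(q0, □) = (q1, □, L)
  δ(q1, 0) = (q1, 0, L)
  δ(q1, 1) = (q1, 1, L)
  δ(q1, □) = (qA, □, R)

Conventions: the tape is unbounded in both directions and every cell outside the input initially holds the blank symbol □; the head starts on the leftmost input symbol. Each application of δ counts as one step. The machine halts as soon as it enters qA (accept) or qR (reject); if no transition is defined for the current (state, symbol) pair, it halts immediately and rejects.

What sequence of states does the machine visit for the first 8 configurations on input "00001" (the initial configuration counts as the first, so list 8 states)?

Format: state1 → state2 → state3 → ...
Step 0: [q0]00001 (head at position 0)
Step 1: δ(q0, 0) = (q0, 1, R)  ⊢  1[q0]0001 (head at position 1)
Step 2: δ(q0, 0) = (q0, 1, R)  ⊢  11[q0]001 (head at position 2)
Step 3: δ(q0, 0) = (q0, 1, R)  ⊢  111[q0]01 (head at position 3)
Step 4: δ(q0, 0) = (q0, 1, R)  ⊢  1111[q0]1 (head at position 4)
Step 5: δ(q0, 1) = (q0, 0, R)  ⊢  11110[q0]□ (head at position 5)
Step 6: δ(q0, □) = (q1, □, L)  ⊢  1111[q1]0□ (head at position 4)
Step 7: δ(q1, 0) = (q1, 0, L)  ⊢  111[q1]10□ (head at position 3)
Reading off the states of these 8 configurations: q0 → q0 → q0 → q0 → q0 → q0 → q1 → q1

Final answer: q0 → q0 → q0 → q0 → q0 → q0 → q1 → q1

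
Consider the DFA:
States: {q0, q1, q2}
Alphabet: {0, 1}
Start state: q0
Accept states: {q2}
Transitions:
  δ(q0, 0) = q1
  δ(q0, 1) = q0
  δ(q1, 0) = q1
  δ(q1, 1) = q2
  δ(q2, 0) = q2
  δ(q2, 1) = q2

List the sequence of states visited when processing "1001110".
Starting at q0
Read '1': q0 -> q0
Read '0': q0 -> q1
Read '0': q1 -> q1
Read '1': q1 -> q2
Read '1': q2 -> q2
Read '1': q2 -> q2
Read '0': q2 -> q2

Final answer: q0 -> q0 -> q1 -> q1 -> q2 -> q2 -> q2 -> q2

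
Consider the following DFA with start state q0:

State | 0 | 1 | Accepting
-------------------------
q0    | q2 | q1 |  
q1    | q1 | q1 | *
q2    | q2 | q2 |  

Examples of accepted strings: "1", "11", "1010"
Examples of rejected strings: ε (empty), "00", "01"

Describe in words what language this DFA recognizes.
non-empty binary strings starting with 1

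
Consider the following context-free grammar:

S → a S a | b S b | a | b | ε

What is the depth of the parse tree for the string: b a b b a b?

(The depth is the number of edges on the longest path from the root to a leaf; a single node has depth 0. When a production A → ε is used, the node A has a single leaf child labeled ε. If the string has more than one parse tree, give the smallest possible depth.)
The string has even length 6, so its (unique) parse tree peels off matching outer symbols: S → b S b, S → a S a, S → b S b, and finally S → ε for the empty middle.
The S nodes are at depths 0..3; the ε leaf under the innermost S is at depth 4 (terminal leaves are at depths 1..3).
Depth = 4.

Final answer: 4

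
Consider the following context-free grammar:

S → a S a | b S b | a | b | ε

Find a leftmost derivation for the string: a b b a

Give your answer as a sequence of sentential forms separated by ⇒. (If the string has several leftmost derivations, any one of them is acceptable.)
Start with S.
Step 1: the leftmost non-terminal is S; apply S → a S a:  a S a
Step 2: the leftmost non-terminal is S; apply S → b S b:  a b S b a
Step 3: the leftmost non-terminal is S; apply S → ε:  a b b a

Final answer: S ⇒ a S a ⇒ a b S b a ⇒ a b b a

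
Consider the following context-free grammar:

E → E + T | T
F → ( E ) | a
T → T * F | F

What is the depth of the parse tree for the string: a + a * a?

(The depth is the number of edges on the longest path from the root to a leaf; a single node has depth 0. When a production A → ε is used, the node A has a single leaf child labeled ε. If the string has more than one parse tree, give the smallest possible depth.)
The grammar is unambiguous; the parse tree of a + a * a is:
E → E + T at the root (depth 0).
  Left E (depth 1) → T (2) → F (3) → a (4).
  Right T (depth 1) → T * F; that T (2) → F (3) → a (4); F (2) → a (3).
The longest root-to-leaf paths have 4 edges.
Depth = 4.

Final answer: 4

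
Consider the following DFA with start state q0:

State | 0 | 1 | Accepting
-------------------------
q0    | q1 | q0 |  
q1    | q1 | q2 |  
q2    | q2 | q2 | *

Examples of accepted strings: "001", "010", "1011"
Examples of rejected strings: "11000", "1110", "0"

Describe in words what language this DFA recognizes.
binary strings containing '01' as a substring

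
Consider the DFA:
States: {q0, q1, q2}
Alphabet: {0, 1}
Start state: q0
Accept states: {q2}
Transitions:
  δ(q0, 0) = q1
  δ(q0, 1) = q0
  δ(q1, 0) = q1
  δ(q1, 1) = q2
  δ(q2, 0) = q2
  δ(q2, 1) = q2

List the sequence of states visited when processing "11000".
Starting at q0
Read '1': q0 -> q0
Read '1': q0 -> q0
Read '0': q0 -> q1
Read '0': q1 -> q1
Read '0': q1 -> q1

Final answer: q0 -> q0 -> q0 -> q1 -> q1 -> q1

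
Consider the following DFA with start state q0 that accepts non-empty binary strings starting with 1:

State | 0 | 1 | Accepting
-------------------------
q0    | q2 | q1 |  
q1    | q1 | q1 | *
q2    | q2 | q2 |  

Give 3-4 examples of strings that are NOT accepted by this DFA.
Any strings that end in a non-accepting state work; for example:
"001": q0 → q2 → q2 → q2; q2 is not accepting → rejected
"0011": q0 → q2 → q2 → q2 → q2; q2 is not accepting → rejected
"0100": q0 → q2 → q2 → q2 → q2; q2 is not accepting → rejected
"0111": q0 → q2 → q2 → q2 → q2; q2 is not accepting → rejected

Final answer: "001", "0011", "0100", "0111"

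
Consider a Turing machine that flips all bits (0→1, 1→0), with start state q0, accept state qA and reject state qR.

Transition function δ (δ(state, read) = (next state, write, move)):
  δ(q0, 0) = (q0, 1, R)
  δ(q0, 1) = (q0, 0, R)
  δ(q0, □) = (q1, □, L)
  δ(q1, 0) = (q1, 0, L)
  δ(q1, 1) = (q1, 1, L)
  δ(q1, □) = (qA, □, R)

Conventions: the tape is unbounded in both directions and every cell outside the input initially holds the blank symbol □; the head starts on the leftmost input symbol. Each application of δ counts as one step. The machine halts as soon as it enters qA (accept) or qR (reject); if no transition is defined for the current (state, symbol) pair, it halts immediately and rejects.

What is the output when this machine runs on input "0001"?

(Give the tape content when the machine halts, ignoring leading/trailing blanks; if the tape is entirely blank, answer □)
Step 0: [q0]0001 (head at position 0)
Step 1: δ(q0, 0) = (q0, 1, R)  ⊢  1[q0]001 (head at position 1)
Step 2: δ(q0, 0) = (q0, 1, R)  ⊢  11[q0]01 (head at position 2)
Step 3: δ(q0, 0) = (q0, 1, R)  ⊢  111[q0]1 (head at position 3)
Step 4: δ(q0, 1) = (q0, 0, R)  ⊢  1110[q0]□ (head at position 4)
Step 5: δ(q0, □) = (q1, □, L)  ⊢  111[q1]0□ (head at position 3)
Step 6: δ(q1, 0) = (q1, 0, L)  ⊢  11[q1]10□ (head at position 2)
Step 7: δ(q1, 1) = (q1, 1, L)  ⊢  1[q1]110□ (head at position 1)
Step 8: δ(q1, 1) = (q1, 1, L)  ⊢  [q1]1110□ (head at position 0)
Step 9: δ(q1, 1) = (q1, 1, L)  ⊢  [q1]□1110□ (head at position -1)
Step 10: δ(q1, □) = (qA, □, R)  ⊢  □[qA]1110□ (head at position 0)
The machine is in qA, so it halts and accepts.
Tape content when halted (ignoring surrounding blanks): 1110

Final answer: Output: 1110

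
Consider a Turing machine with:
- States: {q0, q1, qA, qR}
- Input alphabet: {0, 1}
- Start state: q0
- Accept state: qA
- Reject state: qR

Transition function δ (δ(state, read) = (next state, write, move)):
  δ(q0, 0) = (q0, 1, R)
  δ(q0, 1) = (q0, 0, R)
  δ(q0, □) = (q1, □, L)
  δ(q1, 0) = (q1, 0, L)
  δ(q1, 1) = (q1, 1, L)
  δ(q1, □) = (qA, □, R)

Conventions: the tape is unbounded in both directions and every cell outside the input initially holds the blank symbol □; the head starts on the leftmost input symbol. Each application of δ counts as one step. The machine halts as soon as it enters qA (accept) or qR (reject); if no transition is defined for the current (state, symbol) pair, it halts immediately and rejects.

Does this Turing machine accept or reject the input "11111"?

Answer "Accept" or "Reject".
Step 0: [q0]11111 (head at position 0)
Step 1: δ(q0, 1) = (q0, 0, R)  ⊢  0[q0]1111 (head at position 1)
Step 2: δ(q0, 1) = (q0, 0, R)  ⊢  00[q0]111 (head at position 2)
Step 3: δ(q0, 1) = (q0, 0, R)  ⊢  000[q0]11 (head at position 3)
Step 4: δ(q0, 1) = (q0, 0, R)  ⊢  0000[q0]1 (head at position 4)
Step 5: δ(q0, 1) = (q0, 0, R)  ⊢  00000[q0]□ (head at position 5)
Step 6: δ(q0, □) = (q1, □, L)  ⊢  0000[q1]0□ (head at position 4)
Step 7: δ(q1, 0) = (q1, 0, L)  ⊢  000[q1]00□ (head at position 3)
Step 8: δ(q1, 0) = (q1, 0, L)  ⊢  00[q1]000□ (head at position 2)
Step 9: δ(q1, 0) = (q1, 0, L)  ⊢  0[q1]0000□ (head at position 1)
Step 10: δ(q1, 0) = (q1, 0, L)  ⊢  [q1]00000□ (head at position 0)
Step 11: δ(q1, 0) = (q1, 0, L)  ⊢  [q1]□00000□ (head at position -1)
Step 12: δ(q1, □) = (qA, □, R)  ⊢  □[qA]00000□ (head at position 0)
The machine is in qA, so it halts and accepts.

Final answer: Accept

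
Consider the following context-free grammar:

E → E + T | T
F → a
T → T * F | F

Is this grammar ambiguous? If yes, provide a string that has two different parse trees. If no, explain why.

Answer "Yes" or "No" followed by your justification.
This is the standard stratified expression grammar: '+' is introduced only by the left-recursive rule E → E + T and '*' only by the left-recursive rule T → T * F, with F → a. For any string, the last '+' must be the one produced at the root E (everything after it is a T containing no '+'), and likewise within each T the last '*' is produced at its root. This fixes the parse tree uniquely (left-associative, '*' binding tighter than '+'), so every string has exactly one parse tree.

Final answer: No - the grammar is unambiguous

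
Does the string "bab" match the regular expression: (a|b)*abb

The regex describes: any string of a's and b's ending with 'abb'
No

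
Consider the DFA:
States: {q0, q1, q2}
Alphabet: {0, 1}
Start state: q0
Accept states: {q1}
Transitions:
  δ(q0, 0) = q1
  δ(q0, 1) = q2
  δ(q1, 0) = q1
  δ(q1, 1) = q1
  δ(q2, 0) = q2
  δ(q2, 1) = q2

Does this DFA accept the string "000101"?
Processing string "000101":
  q0 --0--> q1
  q1 --0--> q1
  q1 --0--> q1
  q1 --1--> q1
  q1 --0--> q1
  q1 --1--> q1
Final state: q1
Accept states: {q1}
q1 is an accept state, so the string is accepted.

Final answer: Yes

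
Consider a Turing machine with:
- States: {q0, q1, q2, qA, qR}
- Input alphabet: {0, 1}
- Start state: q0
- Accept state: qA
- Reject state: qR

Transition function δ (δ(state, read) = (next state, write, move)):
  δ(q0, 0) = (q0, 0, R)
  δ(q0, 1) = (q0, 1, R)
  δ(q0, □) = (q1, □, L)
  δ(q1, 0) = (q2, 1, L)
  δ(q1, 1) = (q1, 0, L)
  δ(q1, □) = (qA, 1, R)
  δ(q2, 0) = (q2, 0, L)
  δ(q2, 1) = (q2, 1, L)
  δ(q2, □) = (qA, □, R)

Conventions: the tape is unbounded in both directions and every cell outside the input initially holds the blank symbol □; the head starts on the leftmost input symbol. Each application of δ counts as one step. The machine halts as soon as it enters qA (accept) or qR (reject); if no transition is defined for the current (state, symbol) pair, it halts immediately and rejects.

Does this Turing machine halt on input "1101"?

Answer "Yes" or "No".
Step 0: [q0]1101 (head at position 0)
Step 1: δ(q0, 1) = (q0, 1, R)  ⊢  1[q0]101 (head at position 1)
Step 2: δ(q0, 1) = (q0, 1, R)  ⊢  11[q0]01 (head at position 2)
Step 3: δ(q0, 0) = (q0, 0, R)  ⊢  110[q0]1 (head at position 3)
Step 4: δ(q0, 1) = (q0, 1, R)  ⊢  1101[q0]□ (head at position 4)
Step 5: δ(q0, □) = (q1, □, L)  ⊢  110[q1]1□ (head at position 3)
Step 6: δ(q1, 1) = (q1, 0, L)  ⊢  11[q1]00□ (head at position 2)
Step 7: δ(q1, 0) = (q2, 1, L)  ⊢  1[q2]110□ (head at position 1)
Step 8: δ(q2, 1) = (q2, 1, L)  ⊢  [q2]1110□ (head at position 0)
Step 9: δ(q2, 1) = (q2, 1, L)  ⊢  [q2]□1110□ (head at position -1)
Step 10: δ(q2, □) = (qA, □, R)  ⊢  □[qA]1110□ (head at position 0)
The machine is in qA, so it halts and accepts.
It halts after 10 steps.

Final answer: Yes - halts after 10 steps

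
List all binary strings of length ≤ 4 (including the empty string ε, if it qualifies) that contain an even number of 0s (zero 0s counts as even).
Checking every binary string of length 0 to 4:
  Length 0: accepted: ε | rejected: (none)
  Length 1: accepted: 1 | rejected: 0
  Length 2: accepted: 00, 11 | rejected: 01, 10
  Length 3: accepted: 001, 010, 100, 111 | rejected: 000, 011, 101, 110
  Length 4: accepted: 0000, 0011, 0101, 0110, 1001, 1010, 1100, 1111 | rejected: 0001, 0010, 0100, 0111, 1000, 1011, 1101, 1110
Total: 16 string(s).

Final answer: ε, 1, 00, 11, 001, 010, 100, 111, 0000, 0011, 0101, 0110, 1001, 1010, 1100, 1111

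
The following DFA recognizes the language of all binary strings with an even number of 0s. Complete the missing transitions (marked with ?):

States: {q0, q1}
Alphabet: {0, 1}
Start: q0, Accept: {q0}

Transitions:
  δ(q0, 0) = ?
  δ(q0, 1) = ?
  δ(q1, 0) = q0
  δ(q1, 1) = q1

What each state remembers (consistent with the given transitions and accept states):
  q0: an even number of 0s has been read so far
  q1: an odd number of 0s has been read so far
Filling in the missing entries:
  δ(q0, 0): in q0 (an even number of 0s has been read so far), after reading 0 we have: an odd number of 0s has been read so far → q1
  δ(q0, 1): in q0 (an even number of 0s has been read so far), after reading 1 we have: an even number of 0s has been read so far → q0

Final answer: δ(q0, 0) = q1; δ(q0, 1) = q0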